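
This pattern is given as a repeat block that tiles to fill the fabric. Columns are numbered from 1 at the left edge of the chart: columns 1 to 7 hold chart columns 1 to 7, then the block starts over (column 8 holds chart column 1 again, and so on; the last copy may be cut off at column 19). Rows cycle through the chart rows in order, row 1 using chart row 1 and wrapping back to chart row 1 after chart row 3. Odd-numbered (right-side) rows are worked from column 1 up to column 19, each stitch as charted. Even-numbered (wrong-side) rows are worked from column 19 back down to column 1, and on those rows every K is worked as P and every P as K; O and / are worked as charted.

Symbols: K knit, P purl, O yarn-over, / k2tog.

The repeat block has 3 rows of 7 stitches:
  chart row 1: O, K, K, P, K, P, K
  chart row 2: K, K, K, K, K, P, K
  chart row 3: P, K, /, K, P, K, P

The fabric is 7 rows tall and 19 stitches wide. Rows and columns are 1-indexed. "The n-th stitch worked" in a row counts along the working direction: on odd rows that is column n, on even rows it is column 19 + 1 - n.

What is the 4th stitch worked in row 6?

Row 6 uses chart row ((6-1) mod 3)+1 = 3. Row 6 is even, so WS.
Chart row 3 tiled across columns 1-19: P K / K P K P P K / K P K P P K / K P
WS: work from column 19 back to column 1 (reverse the tiled row), swapping K<->P (O and / unchanged).
Row 6 as worked: K P / P K K P K P / P K K P K P / P K
Counting 4 along the worked row gives P.

== STITCH ==
P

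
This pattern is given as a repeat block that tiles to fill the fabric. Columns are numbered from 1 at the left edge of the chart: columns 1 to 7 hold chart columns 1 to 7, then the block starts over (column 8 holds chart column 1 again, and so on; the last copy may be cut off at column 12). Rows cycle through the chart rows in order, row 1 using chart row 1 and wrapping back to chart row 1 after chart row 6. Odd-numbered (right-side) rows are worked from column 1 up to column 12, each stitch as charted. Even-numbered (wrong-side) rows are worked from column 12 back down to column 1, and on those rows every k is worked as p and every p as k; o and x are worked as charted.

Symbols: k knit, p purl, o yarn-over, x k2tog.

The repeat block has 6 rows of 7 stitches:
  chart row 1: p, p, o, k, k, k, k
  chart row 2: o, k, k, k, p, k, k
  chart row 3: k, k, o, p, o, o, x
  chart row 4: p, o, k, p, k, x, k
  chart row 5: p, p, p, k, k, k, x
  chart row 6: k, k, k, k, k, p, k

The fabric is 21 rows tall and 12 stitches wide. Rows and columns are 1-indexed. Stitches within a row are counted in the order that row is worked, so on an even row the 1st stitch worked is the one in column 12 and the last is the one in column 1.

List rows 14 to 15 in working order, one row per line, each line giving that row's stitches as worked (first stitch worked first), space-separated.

Rows as worked:
k p p p o p p k p p p o
k k o p o o x k k o p o

Derivation:
Row 14: chart row 2, WS - tiled (columns 1-12): o k k k p k k o k k k p; work from column 12 back to 1 with k<->p swapped.
Row 15: chart row 3, RS - tile across columns 1-12 and work as-is.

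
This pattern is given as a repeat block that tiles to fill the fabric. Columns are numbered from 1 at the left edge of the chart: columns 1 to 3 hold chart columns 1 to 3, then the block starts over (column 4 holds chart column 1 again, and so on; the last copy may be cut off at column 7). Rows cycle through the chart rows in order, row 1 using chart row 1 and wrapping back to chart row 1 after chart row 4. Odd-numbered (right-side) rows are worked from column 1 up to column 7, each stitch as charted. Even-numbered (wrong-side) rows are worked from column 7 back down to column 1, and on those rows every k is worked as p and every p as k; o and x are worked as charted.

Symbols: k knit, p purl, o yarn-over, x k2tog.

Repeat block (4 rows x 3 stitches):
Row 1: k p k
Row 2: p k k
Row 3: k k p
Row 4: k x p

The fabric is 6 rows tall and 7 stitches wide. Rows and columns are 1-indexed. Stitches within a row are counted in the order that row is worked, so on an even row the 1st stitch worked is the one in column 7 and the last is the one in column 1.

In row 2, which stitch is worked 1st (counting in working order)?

Result:
k

Derivation:
Row 2 uses chart row ((2-1) mod 4)+1 = 2. Row 2 is even, so WS.
Chart row 2 tiled across columns 1-7: p k k p k k p
WS row: flip the tiled sequence (start at column 7) and apply k<->p; o and x stay.
Row 2 as worked: k p p k p p k
The 1st stitch worked is k.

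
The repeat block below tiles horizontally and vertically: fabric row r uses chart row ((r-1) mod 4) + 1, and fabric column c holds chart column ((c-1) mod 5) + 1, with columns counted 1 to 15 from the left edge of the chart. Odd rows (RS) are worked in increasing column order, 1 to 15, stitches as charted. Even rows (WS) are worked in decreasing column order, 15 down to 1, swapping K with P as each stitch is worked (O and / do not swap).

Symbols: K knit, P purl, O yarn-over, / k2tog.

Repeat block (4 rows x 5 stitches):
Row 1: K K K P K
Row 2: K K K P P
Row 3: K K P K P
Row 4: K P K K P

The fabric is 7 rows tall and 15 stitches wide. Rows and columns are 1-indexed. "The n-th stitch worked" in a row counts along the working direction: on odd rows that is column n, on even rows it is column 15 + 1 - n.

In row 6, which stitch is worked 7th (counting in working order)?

Result:
K

Derivation:
Row 6: (6-1) mod 4 = 1, so use chart row 2. Even row -> WS.
Chart row 2 tiled across columns 1-15: K K K P P K K K P P K K K P P
Wrong side: read the tiled row from column 15 down to 1 and exchange K with P (leave O, /).
Row 6 as worked: K K P P P K K P P P K K P P P
Stitch 7 in working order -> K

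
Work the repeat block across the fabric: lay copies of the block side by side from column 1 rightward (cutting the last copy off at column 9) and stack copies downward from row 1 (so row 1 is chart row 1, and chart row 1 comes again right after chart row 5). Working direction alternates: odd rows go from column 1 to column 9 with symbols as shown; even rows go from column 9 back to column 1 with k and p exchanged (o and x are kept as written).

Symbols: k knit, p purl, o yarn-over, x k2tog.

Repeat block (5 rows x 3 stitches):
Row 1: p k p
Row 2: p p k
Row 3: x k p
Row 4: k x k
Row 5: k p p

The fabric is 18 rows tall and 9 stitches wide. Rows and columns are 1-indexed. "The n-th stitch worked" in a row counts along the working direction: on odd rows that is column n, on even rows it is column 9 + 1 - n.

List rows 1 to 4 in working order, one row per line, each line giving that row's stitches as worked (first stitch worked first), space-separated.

Row 1: chart row 1, RS - tile across columns 1-9 and work as-is.
Row 2: chart row 2, WS - tiled (columns 1-9): p p k p p k p p k; work from column 9 back to 1 with k<->p swapped.
Row 3: chart row 3, RS - tile across columns 1-9 and work as-is.
Row 4: chart row 4, WS - tiled (columns 1-9): k x k k x k k x k; work from column 9 back to 1 with k<->p swapped.

== ROWS AS WORKED ==
p k p p k p p k p
p k k p k k p k k
x k p x k p x k p
p x p p x p p x p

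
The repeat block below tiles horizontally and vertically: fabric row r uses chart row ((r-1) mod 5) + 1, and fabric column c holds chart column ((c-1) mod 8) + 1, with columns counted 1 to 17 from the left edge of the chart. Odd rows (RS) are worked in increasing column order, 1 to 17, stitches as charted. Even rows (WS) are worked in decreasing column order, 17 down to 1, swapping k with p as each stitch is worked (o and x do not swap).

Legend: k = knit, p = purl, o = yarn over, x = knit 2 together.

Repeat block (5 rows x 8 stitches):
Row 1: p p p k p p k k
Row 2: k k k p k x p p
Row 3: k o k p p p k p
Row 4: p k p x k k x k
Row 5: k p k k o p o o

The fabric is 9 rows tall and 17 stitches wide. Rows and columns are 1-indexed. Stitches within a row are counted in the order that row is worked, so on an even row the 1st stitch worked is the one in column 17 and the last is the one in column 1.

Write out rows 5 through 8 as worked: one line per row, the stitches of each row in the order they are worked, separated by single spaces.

Row 5: chart row 5, RS - tile across columns 1-17 and work as-is.
Row 6: chart row 1, WS - tiled (columns 1-17): p p p k p p k k p p p k p p k k p; work from column 17 back to 1 with k<->p swapped.
Row 7: chart row 2, RS - tile across columns 1-17 and work as-is.
Row 8: chart row 3, WS - tiled (columns 1-17): k o k p p p k p k o k p p p k p k; work from column 17 back to 1 with k<->p swapped.

Result:
k p k k o p o o k p k k o p o o k
k p p k k p k k k p p k k p k k k
k k k p k x p p k k k p k x p p k
p k p k k k p o p k p k k k p o p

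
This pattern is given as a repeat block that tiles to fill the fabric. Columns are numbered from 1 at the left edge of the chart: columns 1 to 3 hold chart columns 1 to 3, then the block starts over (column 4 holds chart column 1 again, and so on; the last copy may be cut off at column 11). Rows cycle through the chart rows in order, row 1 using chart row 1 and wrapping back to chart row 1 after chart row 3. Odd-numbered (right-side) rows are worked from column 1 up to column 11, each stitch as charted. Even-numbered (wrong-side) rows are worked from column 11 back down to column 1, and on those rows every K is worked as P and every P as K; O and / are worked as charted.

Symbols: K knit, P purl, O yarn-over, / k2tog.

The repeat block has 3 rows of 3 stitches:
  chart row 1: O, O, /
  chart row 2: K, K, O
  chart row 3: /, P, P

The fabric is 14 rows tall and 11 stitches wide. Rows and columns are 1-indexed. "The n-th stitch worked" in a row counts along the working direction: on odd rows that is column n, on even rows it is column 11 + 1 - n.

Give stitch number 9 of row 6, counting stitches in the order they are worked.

Stitch:
K

Derivation:
Row 6 uses chart row ((6-1) mod 3)+1 = 3. Row 6 is even, so WS.
Chart row 3 tiled across columns 1-11: / P P / P P / P P / P
WS: work from column 11 back to column 1 (reverse the tiled row), swapping K<->P (O and / unchanged).
Row 6 as worked: K / K K / K K / K K /
Stitch 9 in working order -> K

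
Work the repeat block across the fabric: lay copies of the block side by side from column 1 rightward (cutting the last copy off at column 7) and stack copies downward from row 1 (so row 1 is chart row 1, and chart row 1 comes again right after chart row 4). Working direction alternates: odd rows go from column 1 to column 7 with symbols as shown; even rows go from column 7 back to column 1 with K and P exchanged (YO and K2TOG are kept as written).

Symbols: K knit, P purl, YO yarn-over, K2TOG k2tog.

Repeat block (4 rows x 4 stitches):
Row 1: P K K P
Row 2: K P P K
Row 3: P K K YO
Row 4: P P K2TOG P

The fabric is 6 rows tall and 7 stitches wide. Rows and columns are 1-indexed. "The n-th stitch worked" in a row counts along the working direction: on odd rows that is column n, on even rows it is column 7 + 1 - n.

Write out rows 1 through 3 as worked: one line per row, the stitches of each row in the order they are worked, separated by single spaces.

Row 1: chart row 1, RS - tile across columns 1-7 and work as-is.
Row 2: chart row 2, WS - tiled (columns 1-7): K P P K K P P; work from column 7 back to 1 with K<->P swapped.
Row 3: chart row 3, RS - tile across columns 1-7 and work as-is.

Result:
P K K P P K K
K K P P K K P
P K K YO P K K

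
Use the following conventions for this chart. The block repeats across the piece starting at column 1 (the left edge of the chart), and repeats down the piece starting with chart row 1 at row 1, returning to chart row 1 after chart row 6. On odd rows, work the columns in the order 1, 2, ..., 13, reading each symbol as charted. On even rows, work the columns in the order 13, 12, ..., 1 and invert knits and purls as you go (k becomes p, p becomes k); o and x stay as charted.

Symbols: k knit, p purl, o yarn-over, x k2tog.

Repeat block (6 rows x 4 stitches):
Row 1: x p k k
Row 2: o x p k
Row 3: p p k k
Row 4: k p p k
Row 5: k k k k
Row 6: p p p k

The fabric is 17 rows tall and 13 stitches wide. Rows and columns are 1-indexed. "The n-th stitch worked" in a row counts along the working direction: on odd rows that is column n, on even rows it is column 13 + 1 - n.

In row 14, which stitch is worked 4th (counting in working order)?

Result:
x

Derivation:
Row 14: (14-1) mod 6 = 1, so use chart row 2. Even row -> WS.
Chart row 2 tiled across columns 1-13: o x p k o x p k o x p k o
Wrong side: read the tiled row from column 13 down to 1 and exchange k with p (leave o, x).
Row 14 as worked: o p k x o p k x o p k x o
Counting 4 along the worked row gives x.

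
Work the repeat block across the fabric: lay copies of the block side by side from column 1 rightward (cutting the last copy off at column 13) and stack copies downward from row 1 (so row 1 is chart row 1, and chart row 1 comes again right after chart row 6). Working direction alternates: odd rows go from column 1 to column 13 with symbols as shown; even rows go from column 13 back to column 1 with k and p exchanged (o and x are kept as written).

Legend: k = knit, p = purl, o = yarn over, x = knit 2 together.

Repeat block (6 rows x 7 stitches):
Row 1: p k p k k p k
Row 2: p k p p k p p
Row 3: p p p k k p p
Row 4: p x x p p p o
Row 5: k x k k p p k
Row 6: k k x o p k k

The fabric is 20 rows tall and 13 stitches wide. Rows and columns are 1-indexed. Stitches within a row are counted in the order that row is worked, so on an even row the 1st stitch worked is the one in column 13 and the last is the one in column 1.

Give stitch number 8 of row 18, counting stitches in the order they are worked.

For row 18: chart row = ((18-1) mod 6) + 1 = 6; this is a WS (even) row.
Chart row 6 tiled across columns 1-13: k k x o p k k k k x o p k
Wrong side: read the tiled row from column 13 down to 1 and exchange k with p (leave o, x).
Row 18 as worked: p k o x p p p p k o x p p
Stitch 8 in working order -> p

Result:
p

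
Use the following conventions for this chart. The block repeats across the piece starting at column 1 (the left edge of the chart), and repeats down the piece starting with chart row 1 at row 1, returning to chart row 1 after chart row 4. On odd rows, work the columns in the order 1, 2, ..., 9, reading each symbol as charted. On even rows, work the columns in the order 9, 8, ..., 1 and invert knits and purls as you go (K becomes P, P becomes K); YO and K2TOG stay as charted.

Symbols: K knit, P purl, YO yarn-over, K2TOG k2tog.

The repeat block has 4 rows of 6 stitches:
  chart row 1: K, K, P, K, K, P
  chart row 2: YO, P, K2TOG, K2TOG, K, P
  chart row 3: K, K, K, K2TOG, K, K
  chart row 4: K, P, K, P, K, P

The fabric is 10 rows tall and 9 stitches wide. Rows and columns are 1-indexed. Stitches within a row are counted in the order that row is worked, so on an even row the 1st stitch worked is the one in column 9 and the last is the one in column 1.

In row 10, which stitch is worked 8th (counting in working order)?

Row 10: (10-1) mod 4 = 1, so use chart row 2. Even row -> WS.
Chart row 2 tiled across columns 1-9: YO P K2TOG K2TOG K P YO P K2TOG
WS row: flip the tiled sequence (start at column 9) and apply K<->P; YO and K2TOG stay.
Row 10 as worked: K2TOG K YO K P K2TOG K2TOG K YO
Stitch 8 in working order -> K

== STITCH ==
K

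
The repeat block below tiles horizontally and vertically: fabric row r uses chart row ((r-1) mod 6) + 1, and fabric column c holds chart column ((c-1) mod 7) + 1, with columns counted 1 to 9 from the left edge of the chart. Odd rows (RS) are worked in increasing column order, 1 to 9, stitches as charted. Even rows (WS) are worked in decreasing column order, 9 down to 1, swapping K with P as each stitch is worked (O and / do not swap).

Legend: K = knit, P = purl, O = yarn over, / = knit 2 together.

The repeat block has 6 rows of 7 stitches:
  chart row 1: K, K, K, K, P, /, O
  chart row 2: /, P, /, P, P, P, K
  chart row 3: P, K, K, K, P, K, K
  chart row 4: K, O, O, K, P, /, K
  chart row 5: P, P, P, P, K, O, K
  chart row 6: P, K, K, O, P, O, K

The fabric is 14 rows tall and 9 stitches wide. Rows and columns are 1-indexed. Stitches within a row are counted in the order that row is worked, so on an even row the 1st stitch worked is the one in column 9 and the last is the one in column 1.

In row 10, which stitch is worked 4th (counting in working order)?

Result:
/

Derivation:
For row 10: chart row = ((10-1) mod 6) + 1 = 4; this is a WS (even) row.
Chart row 4 tiled across columns 1-9: K O O K P / K K O
Wrong side: read the tiled row from column 9 down to 1 and exchange K with P (leave O, /).
Row 10 as worked: O P P / K P O O P
Stitch 4 in working order -> /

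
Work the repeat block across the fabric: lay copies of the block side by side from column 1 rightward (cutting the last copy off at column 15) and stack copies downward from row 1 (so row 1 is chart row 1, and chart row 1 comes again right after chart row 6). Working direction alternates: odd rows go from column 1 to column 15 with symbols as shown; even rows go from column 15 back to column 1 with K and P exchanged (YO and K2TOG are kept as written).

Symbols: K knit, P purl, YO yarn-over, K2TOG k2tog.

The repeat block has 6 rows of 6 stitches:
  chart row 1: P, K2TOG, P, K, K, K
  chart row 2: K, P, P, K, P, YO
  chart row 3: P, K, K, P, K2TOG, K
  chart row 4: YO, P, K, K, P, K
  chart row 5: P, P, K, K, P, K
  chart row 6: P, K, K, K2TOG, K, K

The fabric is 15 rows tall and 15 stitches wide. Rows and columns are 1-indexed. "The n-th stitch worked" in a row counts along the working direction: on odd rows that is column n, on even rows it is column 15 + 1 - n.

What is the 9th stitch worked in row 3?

== STITCH ==
K

Derivation:
Row 3: (3-1) mod 6 = 2, so use chart row 3. Odd row -> RS.
Chart row 3 tiled across columns 1-15: P K K P K2TOG K P K K P K2TOG K P K K
Right side: take the tiled row as-is (worked left to right from column 1).
The 9th stitch worked is K.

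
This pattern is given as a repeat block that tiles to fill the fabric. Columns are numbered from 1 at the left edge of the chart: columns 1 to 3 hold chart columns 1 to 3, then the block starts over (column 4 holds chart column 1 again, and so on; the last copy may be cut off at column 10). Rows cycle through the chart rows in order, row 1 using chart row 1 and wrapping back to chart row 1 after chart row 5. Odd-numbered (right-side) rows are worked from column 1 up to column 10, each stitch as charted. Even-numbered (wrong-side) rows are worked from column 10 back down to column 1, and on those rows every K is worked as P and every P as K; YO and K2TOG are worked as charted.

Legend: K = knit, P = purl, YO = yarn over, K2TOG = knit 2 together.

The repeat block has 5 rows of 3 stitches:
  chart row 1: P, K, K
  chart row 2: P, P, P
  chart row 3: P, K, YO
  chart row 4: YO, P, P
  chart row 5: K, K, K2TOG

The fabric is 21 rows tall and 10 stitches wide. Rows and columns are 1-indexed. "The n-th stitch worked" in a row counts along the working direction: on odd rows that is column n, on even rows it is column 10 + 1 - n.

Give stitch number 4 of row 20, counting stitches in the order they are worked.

Row 20 uses chart row ((20-1) mod 5)+1 = 5. Row 20 is even, so WS.
Chart row 5 tiled across columns 1-10: K K K2TOG K K K2TOG K K K2TOG K
WS: work from column 10 back to column 1 (reverse the tiled row), swapping K<->P (YO and K2TOG unchanged).
Row 20 as worked: P K2TOG P P K2TOG P P K2TOG P P
The 4th stitch worked is P.

Stitch:
P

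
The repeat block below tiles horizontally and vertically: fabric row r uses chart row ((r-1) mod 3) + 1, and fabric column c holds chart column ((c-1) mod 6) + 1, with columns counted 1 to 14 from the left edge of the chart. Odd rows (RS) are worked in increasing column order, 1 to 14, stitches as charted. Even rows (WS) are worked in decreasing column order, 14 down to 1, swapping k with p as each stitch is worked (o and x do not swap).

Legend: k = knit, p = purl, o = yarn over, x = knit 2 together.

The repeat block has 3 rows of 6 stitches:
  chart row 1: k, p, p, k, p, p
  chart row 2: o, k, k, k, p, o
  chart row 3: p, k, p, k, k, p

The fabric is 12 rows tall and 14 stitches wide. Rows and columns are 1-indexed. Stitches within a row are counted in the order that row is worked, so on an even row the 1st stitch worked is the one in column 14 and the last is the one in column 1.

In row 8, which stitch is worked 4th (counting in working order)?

Stitch:
k

Derivation:
Row 8: (8-1) mod 3 = 1, so use chart row 2. Even row -> WS.
Chart row 2 tiled across columns 1-14: o k k k p o o k k k p o o k
WS row: flip the tiled sequence (start at column 14) and apply k<->p; o and x stay.
Row 8 as worked: p o o k p p p o o k p p p o
Counting 4 along the worked row gives k.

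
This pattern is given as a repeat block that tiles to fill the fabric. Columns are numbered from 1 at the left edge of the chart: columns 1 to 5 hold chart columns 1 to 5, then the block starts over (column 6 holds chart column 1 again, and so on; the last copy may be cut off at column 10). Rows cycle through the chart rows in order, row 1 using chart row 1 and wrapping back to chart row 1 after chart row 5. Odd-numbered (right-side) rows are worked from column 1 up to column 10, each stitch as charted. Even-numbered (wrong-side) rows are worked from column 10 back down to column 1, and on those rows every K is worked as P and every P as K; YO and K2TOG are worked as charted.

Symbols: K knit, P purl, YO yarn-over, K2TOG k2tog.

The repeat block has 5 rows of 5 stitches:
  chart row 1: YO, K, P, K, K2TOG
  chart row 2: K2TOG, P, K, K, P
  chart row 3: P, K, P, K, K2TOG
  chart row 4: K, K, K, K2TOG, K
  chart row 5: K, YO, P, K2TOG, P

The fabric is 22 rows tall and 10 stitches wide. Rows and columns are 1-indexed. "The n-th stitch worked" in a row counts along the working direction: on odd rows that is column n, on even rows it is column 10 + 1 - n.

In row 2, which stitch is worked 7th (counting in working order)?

Row 2: (2-1) mod 5 = 1, so use chart row 2. Even row -> WS.
Chart row 2 tiled across columns 1-10: K2TOG P K K P K2TOG P K K P
WS row: flip the tiled sequence (start at column 10) and apply K<->P; YO and K2TOG stay.
Row 2 as worked: K P P K K2TOG K P P K K2TOG
Stitch 7 in working order -> P

== STITCH ==
P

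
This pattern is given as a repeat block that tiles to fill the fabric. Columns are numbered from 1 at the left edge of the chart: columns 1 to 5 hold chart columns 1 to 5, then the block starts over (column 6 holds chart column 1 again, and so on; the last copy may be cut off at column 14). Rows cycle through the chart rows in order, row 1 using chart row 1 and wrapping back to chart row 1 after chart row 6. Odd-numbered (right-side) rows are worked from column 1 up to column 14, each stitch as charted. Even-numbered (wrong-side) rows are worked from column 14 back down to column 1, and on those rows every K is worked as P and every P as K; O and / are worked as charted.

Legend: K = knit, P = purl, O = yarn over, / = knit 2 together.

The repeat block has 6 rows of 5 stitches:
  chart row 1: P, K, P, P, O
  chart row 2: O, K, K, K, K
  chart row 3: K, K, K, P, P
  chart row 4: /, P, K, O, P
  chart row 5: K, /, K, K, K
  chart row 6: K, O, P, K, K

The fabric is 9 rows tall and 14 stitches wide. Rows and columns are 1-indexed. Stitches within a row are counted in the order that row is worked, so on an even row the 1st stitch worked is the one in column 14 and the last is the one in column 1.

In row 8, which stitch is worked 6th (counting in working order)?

Row 8: (8-1) mod 6 = 1, so use chart row 2. Even row -> WS.
Chart row 2 tiled across columns 1-14: O K K K K O K K K K O K K K
Wrong side: read the tiled row from column 14 down to 1 and exchange K with P (leave O, /).
Row 8 as worked: P P P O P P P P O P P P P O
The 6th stitch worked is P.

Stitch:
P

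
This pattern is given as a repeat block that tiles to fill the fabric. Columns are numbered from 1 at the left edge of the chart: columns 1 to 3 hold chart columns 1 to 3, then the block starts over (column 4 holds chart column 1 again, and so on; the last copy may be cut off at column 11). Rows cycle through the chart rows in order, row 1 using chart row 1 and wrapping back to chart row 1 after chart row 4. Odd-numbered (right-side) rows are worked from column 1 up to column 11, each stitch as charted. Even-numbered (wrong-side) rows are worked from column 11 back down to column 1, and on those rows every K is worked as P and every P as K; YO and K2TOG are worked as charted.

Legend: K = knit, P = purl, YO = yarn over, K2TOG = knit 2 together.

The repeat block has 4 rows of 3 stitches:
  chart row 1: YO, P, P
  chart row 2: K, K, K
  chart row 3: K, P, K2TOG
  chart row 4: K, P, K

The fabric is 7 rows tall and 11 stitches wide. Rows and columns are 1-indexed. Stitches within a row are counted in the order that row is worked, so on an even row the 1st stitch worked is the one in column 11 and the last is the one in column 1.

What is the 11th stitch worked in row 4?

Result:
P

Derivation:
For row 4: chart row = ((4-1) mod 4) + 1 = 4; this is a WS (even) row.
Chart row 4 tiled across columns 1-11: K P K K P K K P K K P
WS: work from column 11 back to column 1 (reverse the tiled row), swapping K<->P (YO and K2TOG unchanged).
Row 4 as worked: K P P K P P K P P K P
Counting 11 along the worked row gives P.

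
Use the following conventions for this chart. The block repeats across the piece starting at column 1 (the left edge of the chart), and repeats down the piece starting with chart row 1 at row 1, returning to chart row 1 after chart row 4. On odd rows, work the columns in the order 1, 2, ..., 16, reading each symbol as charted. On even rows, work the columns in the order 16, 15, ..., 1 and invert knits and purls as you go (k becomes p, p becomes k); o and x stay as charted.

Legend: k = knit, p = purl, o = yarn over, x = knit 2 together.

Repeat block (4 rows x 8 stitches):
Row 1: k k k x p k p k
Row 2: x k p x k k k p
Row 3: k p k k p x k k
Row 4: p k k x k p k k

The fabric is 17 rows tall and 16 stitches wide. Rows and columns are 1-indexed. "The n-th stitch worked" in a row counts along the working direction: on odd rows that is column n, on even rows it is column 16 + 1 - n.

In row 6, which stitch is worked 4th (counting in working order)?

== STITCH ==
p

Derivation:
For row 6: chart row = ((6-1) mod 4) + 1 = 2; this is a WS (even) row.
Chart row 2 tiled across columns 1-16: x k p x k k k p x k p x k k k p
WS row: flip the tiled sequence (start at column 16) and apply k<->p; o and x stay.
Row 6 as worked: k p p p x k p x k p p p x k p x
Stitch 4 in working order -> p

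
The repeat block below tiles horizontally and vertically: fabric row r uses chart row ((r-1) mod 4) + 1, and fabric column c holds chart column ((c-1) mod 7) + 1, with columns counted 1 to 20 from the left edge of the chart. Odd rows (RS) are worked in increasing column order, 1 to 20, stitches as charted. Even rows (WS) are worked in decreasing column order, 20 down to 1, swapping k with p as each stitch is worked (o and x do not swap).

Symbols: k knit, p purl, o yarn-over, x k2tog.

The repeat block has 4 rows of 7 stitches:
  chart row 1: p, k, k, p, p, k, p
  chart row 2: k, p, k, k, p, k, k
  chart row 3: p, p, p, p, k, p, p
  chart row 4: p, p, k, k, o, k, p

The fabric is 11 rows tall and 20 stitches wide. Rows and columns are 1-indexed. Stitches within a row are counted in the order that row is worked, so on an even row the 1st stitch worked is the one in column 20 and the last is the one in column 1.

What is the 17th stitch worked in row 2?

Row 2: (2-1) mod 4 = 1, so use chart row 2. Even row -> WS.
Chart row 2 tiled across columns 1-20: k p k k p k k k p k k p k k k p k k p k
WS row: flip the tiled sequence (start at column 20) and apply k<->p; o and x stay.
Row 2 as worked: p k p p k p p p k p p k p p p k p p k p
Stitch 17 in working order -> p

Stitch:
p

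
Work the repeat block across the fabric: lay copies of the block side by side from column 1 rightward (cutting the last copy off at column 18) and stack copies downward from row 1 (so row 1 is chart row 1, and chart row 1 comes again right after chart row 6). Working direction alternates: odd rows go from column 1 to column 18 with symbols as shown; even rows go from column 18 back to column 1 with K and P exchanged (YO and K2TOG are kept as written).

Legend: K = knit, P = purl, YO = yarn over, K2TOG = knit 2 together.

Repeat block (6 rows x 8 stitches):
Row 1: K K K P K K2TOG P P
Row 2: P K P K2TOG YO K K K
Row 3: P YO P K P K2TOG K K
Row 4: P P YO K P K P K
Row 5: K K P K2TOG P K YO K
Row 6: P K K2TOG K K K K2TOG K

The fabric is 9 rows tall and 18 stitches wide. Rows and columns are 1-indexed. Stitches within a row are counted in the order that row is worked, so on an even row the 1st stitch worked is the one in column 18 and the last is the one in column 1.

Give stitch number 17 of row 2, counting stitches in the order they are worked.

Stitch:
P

Derivation:
Row 2 uses chart row ((2-1) mod 6)+1 = 2. Row 2 is even, so WS.
Chart row 2 tiled across columns 1-18: P K P K2TOG YO K K K P K P K2TOG YO K K K P K
Wrong side: read the tiled row from column 18 down to 1 and exchange K with P (leave YO, K2TOG).
Row 2 as worked: P K P P P YO K2TOG K P K P P P YO K2TOG K P K
Stitch 17 in working order -> P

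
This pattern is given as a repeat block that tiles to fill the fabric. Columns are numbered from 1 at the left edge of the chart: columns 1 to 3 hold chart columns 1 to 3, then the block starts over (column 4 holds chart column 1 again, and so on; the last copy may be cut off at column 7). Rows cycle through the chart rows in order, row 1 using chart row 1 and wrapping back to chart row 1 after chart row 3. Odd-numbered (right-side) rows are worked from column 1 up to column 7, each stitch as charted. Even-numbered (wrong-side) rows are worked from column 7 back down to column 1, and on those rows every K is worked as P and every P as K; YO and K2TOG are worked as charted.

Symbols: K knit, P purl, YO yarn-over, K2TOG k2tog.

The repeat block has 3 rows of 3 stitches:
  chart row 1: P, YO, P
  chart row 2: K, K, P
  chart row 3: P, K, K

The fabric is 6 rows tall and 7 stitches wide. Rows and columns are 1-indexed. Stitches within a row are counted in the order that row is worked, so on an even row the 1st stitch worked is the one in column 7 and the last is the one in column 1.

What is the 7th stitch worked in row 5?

Result:
K

Derivation:
For row 5: chart row = ((5-1) mod 3) + 1 = 2; this is a RS (odd) row.
Chart row 2 tiled across columns 1-7: K K P K K P K
RS: work column 1 to column 7, symbols as charted — the tiled row is the row as worked.
Stitch 7 in working order -> K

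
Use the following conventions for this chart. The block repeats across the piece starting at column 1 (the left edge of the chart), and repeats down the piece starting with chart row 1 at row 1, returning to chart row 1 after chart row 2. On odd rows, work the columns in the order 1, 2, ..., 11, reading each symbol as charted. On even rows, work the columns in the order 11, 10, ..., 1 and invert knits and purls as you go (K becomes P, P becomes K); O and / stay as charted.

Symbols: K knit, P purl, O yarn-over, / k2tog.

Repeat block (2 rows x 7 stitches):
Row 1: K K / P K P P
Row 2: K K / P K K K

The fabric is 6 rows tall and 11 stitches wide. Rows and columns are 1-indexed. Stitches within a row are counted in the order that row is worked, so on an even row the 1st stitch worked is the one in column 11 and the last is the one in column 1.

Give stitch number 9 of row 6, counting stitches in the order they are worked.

== STITCH ==
/

Derivation:
Row 6 uses chart row ((6-1) mod 2)+1 = 2. Row 6 is even, so WS.
Chart row 2 tiled across columns 1-11: K K / P K K K K K / P
WS row: flip the tiled sequence (start at column 11) and apply K<->P; O and / stay.
Row 6 as worked: K / P P P P P K / P P
Stitch 9 in working order -> /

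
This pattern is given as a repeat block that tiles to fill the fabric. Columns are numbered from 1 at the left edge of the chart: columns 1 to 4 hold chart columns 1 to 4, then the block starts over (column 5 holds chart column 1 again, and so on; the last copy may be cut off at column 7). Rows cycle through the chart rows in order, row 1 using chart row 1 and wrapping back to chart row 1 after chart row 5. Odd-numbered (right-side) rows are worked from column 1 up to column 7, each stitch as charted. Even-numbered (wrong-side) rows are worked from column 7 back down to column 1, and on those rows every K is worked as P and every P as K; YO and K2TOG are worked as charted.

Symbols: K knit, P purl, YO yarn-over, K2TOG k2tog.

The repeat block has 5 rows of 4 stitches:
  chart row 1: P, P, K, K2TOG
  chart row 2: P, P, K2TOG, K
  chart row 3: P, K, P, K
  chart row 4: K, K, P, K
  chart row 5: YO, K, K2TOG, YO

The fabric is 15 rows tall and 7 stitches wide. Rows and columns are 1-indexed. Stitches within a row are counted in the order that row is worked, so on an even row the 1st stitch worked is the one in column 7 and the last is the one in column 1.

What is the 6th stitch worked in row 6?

Row 6 uses chart row ((6-1) mod 5)+1 = 1. Row 6 is even, so WS.
Chart row 1 tiled across columns 1-7: P P K K2TOG P P K
WS row: flip the tiled sequence (start at column 7) and apply K<->P; YO and K2TOG stay.
Row 6 as worked: P K K K2TOG P K K
The 6th stitch worked is K.

== STITCH ==
K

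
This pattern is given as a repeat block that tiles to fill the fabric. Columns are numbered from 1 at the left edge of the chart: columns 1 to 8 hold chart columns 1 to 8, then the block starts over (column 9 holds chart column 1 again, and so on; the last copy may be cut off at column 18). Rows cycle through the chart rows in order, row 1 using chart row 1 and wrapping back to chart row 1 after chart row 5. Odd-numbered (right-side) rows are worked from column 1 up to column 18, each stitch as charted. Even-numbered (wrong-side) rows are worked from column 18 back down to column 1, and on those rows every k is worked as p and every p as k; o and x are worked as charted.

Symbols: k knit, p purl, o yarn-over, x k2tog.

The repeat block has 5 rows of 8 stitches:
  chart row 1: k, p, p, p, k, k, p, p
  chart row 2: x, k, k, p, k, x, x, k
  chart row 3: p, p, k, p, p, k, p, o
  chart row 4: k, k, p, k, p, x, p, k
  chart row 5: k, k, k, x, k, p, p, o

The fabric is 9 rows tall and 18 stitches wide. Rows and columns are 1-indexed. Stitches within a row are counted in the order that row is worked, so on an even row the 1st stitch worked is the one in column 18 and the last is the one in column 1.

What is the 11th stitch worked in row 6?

For row 6: chart row = ((6-1) mod 5) + 1 = 1; this is a WS (even) row.
Chart row 1 tiled across columns 1-18: k p p p k k p p k p p p k k p p k p
Wrong side: read the tiled row from column 18 down to 1 and exchange k with p (leave o, x).
Row 6 as worked: k p k k p p k k k p k k p p k k k p
Counting 11 along the worked row gives k.

Result:
k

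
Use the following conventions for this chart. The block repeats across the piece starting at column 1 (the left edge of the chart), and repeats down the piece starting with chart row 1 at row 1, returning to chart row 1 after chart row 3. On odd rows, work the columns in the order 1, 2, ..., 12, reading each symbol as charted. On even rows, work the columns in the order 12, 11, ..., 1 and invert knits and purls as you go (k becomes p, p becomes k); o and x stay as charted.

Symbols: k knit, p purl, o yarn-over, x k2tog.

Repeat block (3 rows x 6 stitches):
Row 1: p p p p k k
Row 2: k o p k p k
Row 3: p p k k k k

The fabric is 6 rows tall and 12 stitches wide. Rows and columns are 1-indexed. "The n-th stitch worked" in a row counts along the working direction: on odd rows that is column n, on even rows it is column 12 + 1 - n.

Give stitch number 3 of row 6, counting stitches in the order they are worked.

For row 6: chart row = ((6-1) mod 3) + 1 = 3; this is a WS (even) row.
Chart row 3 tiled across columns 1-12: p p k k k k p p k k k k
Wrong side: read the tiled row from column 12 down to 1 and exchange k with p (leave o, x).
Row 6 as worked: p p p p k k p p p p k k
The 3rd stitch worked is p.

Stitch:
p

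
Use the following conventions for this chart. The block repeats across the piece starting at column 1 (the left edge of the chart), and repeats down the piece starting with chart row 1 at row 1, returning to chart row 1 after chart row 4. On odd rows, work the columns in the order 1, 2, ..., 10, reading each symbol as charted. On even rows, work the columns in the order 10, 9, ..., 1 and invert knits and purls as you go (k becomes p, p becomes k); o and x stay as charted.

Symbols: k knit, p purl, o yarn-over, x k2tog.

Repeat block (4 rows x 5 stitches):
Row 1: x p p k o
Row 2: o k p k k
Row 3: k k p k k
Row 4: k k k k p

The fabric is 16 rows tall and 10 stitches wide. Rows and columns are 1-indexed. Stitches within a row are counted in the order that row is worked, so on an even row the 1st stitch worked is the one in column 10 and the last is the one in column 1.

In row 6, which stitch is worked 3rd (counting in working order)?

Row 6 uses chart row ((6-1) mod 4)+1 = 2. Row 6 is even, so WS.
Chart row 2 tiled across columns 1-10: o k p k k o k p k k
WS row: flip the tiled sequence (start at column 10) and apply k<->p; o and x stay.
Row 6 as worked: p p k p o p p k p o
Counting 3 along the worked row gives k.

Stitch:
k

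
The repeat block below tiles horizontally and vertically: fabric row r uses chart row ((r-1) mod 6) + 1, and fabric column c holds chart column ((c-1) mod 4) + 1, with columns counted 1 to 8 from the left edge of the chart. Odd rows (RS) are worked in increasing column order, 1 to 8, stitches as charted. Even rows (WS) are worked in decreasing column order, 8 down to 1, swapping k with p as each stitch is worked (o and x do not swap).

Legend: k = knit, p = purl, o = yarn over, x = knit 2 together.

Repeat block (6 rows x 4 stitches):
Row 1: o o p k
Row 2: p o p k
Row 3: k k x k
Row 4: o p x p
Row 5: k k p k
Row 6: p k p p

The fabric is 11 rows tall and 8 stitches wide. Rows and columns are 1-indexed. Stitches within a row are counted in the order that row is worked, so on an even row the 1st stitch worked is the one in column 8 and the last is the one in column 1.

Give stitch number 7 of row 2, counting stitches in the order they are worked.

Result:
o

Derivation:
For row 2: chart row = ((2-1) mod 6) + 1 = 2; this is a WS (even) row.
Chart row 2 tiled across columns 1-8: p o p k p o p k
WS row: flip the tiled sequence (start at column 8) and apply k<->p; o and x stay.
Row 2 as worked: p k o k p k o k
Counting 7 along the worked row gives o.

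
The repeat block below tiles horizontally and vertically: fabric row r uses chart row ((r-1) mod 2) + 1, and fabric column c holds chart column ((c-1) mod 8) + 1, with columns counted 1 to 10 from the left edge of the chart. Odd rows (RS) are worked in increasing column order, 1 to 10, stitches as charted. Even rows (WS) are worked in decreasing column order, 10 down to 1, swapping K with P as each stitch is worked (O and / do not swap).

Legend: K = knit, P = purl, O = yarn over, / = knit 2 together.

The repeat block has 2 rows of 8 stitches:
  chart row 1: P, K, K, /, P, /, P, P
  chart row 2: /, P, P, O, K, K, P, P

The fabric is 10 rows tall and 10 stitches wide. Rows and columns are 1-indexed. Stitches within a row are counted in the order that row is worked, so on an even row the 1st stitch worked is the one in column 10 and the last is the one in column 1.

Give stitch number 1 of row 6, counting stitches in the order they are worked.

== STITCH ==
K

Derivation:
For row 6: chart row = ((6-1) mod 2) + 1 = 2; this is a WS (even) row.
Chart row 2 tiled across columns 1-10: / P P O K K P P / P
Wrong side: read the tiled row from column 10 down to 1 and exchange K with P (leave O, /).
Row 6 as worked: K / K K P P O K K /
The 1st stitch worked is K.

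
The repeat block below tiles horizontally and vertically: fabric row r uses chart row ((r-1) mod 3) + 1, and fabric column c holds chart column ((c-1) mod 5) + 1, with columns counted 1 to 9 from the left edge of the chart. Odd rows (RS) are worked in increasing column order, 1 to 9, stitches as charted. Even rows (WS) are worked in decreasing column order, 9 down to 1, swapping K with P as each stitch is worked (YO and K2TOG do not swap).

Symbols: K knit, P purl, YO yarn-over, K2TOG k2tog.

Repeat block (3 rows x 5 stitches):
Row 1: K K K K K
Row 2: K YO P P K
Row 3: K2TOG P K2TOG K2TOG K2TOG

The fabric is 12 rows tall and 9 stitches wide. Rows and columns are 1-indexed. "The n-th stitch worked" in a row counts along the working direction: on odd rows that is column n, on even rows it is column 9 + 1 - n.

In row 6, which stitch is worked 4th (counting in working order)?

For row 6: chart row = ((6-1) mod 3) + 1 = 3; this is a WS (even) row.
Chart row 3 tiled across columns 1-9: K2TOG P K2TOG K2TOG K2TOG K2TOG P K2TOG K2TOG
WS row: flip the tiled sequence (start at column 9) and apply K<->P; YO and K2TOG stay.
Row 6 as worked: K2TOG K2TOG K K2TOG K2TOG K2TOG K2TOG K K2TOG
Counting 4 along the worked row gives K2TOG.

Stitch:
K2TOG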